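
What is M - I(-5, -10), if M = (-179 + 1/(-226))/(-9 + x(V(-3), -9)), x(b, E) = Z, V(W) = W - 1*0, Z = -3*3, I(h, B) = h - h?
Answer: 4495/452 ≈ 9.9447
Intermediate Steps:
I(h, B) = 0
Z = -9
V(W) = W (V(W) = W + 0 = W)
x(b, E) = -9
M = 4495/452 (M = (-179 + 1/(-226))/(-9 - 9) = (-179 - 1/226)/(-18) = -40455/226*(-1/18) = 4495/452 ≈ 9.9447)
M - I(-5, -10) = 4495/452 - 1*0 = 4495/452 + 0 = 4495/452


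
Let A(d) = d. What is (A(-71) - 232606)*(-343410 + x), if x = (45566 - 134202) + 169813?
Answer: 61015587741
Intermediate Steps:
x = 81177 (x = -88636 + 169813 = 81177)
(A(-71) - 232606)*(-343410 + x) = (-71 - 232606)*(-343410 + 81177) = -232677*(-262233) = 61015587741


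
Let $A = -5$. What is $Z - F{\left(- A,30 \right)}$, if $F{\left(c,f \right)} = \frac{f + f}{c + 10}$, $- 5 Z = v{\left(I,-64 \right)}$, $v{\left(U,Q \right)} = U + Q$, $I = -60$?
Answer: $\frac{104}{5} \approx 20.8$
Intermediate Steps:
$v{\left(U,Q \right)} = Q + U$
$Z = \frac{124}{5}$ ($Z = - \frac{-64 - 60}{5} = \left(- \frac{1}{5}\right) \left(-124\right) = \frac{124}{5} \approx 24.8$)
$F{\left(c,f \right)} = \frac{2 f}{10 + c}$
$Z - F{\left(- A,30 \right)} = \frac{124}{5} - 2 \cdot 30 \frac{1}{10 - -5} = \frac{124}{5} - 2 \cdot 30 \frac{1}{10 + 5} = \frac{124}{5} - 2 \cdot 30 \cdot \frac{1}{15} = \frac{124}{5} - 4 = \frac{104}{5}$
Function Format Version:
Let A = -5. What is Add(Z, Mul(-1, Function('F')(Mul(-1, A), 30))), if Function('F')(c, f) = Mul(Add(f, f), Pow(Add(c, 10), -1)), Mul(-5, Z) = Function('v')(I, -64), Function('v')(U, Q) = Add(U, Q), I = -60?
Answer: Rational(104, 5) ≈ 20.800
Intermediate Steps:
Function('v')(U, Q) = Add(Q, U)
Z = Rational(124, 5) (Z = Mul(Rational(-1, 5), Add(-64, -60)) = Mul(Rational(-1, 5), -124) = Rational(124, 5) ≈ 24.800)
Function('F')(c, f) = Mul(2, f, Pow(Add(10, c), -1)) (Function('F')(c, f) = Mul(Mul(2, f), Pow(Add(10, c), -1)) = Mul(2, f, Pow(Add(10, c), -1)))
Add(Z, Mul(-1, Function('F')(Mul(-1, A), 30))) = Add(Rational(124, 5), Mul(-1, Mul(2, 30, Pow(Add(10, Mul(-1, -5)), -1)))) = Add(Rational(124, 5), Mul(-1, Mul(2, 30, Pow(Add(10, 5), -1)))) = Add(Rational(124, 5), Mul(-1, Mul(2, 30, Pow(15, -1)))) = Add(Rational(124, 5), Mul(-1, Mul(2, 30, Rational(1, 15)))) = Add(Rational(124, 5), Mul(-1, 4)) = Add(Rational(124, 5), -4) = Rational(104, 5)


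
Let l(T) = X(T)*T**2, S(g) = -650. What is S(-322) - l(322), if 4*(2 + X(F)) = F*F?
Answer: -2687386246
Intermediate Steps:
X(F) = -2 + F**2/4 (X(F) = -2 + (F*F)/4 = -2 + F**2/4)
l(T) = T**2*(-2 + T**2/4) (l(T) = (-2 + T**2/4)*T**2 = T**2*(-2 + T**2/4))
S(-322) - l(322) = -650 - 322**2*(-8 + 322**2)/4 = -650 - 103684*(-8 + 103684)/4 = -650 - 103684*103676/4 = -650 - 1*2687385596 = -650 - 2687385596 = -2687386246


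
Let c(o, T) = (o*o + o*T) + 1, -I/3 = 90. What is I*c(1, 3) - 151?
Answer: -1501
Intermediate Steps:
I = -270 (I = -3*90 = -270)
c(o, T) = 1 + o**2 + T*o (c(o, T) = (o**2 + T*o) + 1 = 1 + o**2 + T*o)
I*c(1, 3) - 151 = -270*(1 + 1**2 + 3*1) - 151 = -270*(1 + 1 + 3) - 151 = -270*5 - 151 = -1350 - 151 = -1501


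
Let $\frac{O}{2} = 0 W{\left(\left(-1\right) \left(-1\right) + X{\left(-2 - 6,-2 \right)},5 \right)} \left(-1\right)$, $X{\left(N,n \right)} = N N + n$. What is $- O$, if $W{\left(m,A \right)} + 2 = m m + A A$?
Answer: $0$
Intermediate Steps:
$X{\left(N,n \right)} = n + N^{2}$ ($X{\left(N,n \right)} = N^{2} + n = n + N^{2}$)
$W{\left(m,A \right)} = -2 + A^{2} + m^{2}$ ($W{\left(m,A \right)} = -2 + \left(m m + A A\right) = -2 + \left(m^{2} + A^{2}\right) = -2 + \left(A^{2} + m^{2}\right) = -2 + A^{2} + m^{2}$)
$O = 0$ ($O = 2 \cdot 0 \left(-2 + 5^{2} + \left(\left(-1\right) \left(-1\right) - \left(2 - \left(-2 - 6\right)^{2}\right)\right)^{2}\right) \left(-1\right) = 2 \cdot 0 \left(-2 + 25 + \left(1 - \left(2 - \left(-2 - 6\right)^{2}\right)\right)^{2}\right) \left(-1\right) = 2 \cdot 0 \left(-2 + 25 + \left(1 - \left(2 - \left(-8\right)^{2}\right)\right)^{2}\right) \left(-1\right) = 2 \cdot 0 \left(-2 + 25 + \left(1 + \left(-2 + 64\right)\right)^{2}\right) \left(-1\right) = 2 \cdot 0 \left(-2 + 25 + \left(1 + 62\right)^{2}\right) \left(-1\right) = 2 \cdot 0 \left(-2 + 25 + 63^{2}\right) \left(-1\right) = 2 \cdot 0 \left(-2 + 25 + 3969\right) \left(-1\right) = 2 \cdot 0 \cdot 3992 \left(-1\right) = 2 \cdot 0 \left(-1\right) = 2 \cdot 0 = 0$)
$- O = \left(-1\right) 0 = 0$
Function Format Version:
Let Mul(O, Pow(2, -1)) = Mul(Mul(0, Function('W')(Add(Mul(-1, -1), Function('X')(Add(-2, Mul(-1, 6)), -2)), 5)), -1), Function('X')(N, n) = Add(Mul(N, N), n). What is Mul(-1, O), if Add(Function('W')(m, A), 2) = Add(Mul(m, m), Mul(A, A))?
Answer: 0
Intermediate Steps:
Function('X')(N, n) = Add(n, Pow(N, 2)) (Function('X')(N, n) = Add(Pow(N, 2), n) = Add(n, Pow(N, 2)))
Function('W')(m, A) = Add(-2, Pow(A, 2), Pow(m, 2)) (Function('W')(m, A) = Add(-2, Add(Mul(m, m), Mul(A, A))) = Add(-2, Add(Pow(m, 2), Pow(A, 2))) = Add(-2, Add(Pow(A, 2), Pow(m, 2))) = Add(-2, Pow(A, 2), Pow(m, 2)))
O = 0 (O = Mul(2, Mul(Mul(0, Add(-2, Pow(5, 2), Pow(Add(Mul(-1, -1), Add(-2, Pow(Add(-2, Mul(-1, 6)), 2))), 2))), -1)) = Mul(2, Mul(Mul(0, Add(-2, 25, Pow(Add(1, Add(-2, Pow(Add(-2, -6), 2))), 2))), -1)) = Mul(2, Mul(Mul(0, Add(-2, 25, Pow(Add(1, Add(-2, Pow(-8, 2))), 2))), -1)) = Mul(2, Mul(Mul(0, Add(-2, 25, Pow(Add(1, Add(-2, 64)), 2))), -1)) = Mul(2, Mul(Mul(0, Add(-2, 25, Pow(Add(1, 62), 2))), -1)) = Mul(2, Mul(Mul(0, Add(-2, 25, Pow(63, 2))), -1)) = Mul(2, Mul(Mul(0, Add(-2, 25, 3969)), -1)) = Mul(2, Mul(Mul(0, 3992), -1)) = Mul(2, Mul(0, -1)) = Mul(2, 0) = 0)
Mul(-1, O) = Mul(-1, 0) = 0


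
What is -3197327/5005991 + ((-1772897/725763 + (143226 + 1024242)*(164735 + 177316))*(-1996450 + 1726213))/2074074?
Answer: -130690582731932359440362186201/2511816337248418614 ≈ -5.2030e+10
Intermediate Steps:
-3197327/5005991 + ((-1772897/725763 + (143226 + 1024242)*(164735 + 177316))*(-1996450 + 1726213))/2074074 = -3197327*1/5005991 + ((-1772897*1/725763 + 1167468*342051)*(-270237))*(1/2074074) = -3197327/5005991 + ((-1772897/725763 + 399333596868)*(-270237))*(1/2074074) = -3197327/5005991 + ((289821549261937387/725763)*(-270237))*(1/2074074) = -3197327/5005991 - 26106835335966057883573/241921*1/2074074 = -3197327/5005991 - 26106835335966057883573/501762056154 = -130690582731932359440362186201/2511816337248418614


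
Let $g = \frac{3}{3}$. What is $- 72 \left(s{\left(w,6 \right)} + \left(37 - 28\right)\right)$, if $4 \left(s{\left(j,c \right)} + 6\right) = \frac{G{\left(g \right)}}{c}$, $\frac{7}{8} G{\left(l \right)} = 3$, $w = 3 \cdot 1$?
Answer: $- \frac{1584}{7} \approx -226.29$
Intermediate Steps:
$w = 3$
$g = 1$ ($g = 3 \cdot \frac{1}{3} = 1$)
$G{\left(l \right)} = \frac{24}{7}$ ($G{\left(l \right)} = \frac{8}{7} \cdot 3 = \frac{24}{7}$)
$s{\left(j,c \right)} = -6 + \frac{6}{7 c}$ ($s{\left(j,c \right)} = -6 + \frac{\frac{24}{7} \frac{1}{c}}{4} = -6 + \frac{6}{7 c}$)
$- 72 \left(s{\left(w,6 \right)} + \left(37 - 28\right)\right) = - 72 \left(\left(-6 + \frac{6}{7 \cdot 6}\right) + \left(37 - 28\right)\right) = - 72 \left(\left(-6 + \frac{6}{7} \cdot \frac{1}{6}\right) + 9\right) = - 72 \left(\left(-6 + \frac{1}{7}\right) + 9\right) = - 72 \left(- \frac{41}{7} + 9\right) = \left(-72\right) \frac{22}{7} = - \frac{1584}{7}$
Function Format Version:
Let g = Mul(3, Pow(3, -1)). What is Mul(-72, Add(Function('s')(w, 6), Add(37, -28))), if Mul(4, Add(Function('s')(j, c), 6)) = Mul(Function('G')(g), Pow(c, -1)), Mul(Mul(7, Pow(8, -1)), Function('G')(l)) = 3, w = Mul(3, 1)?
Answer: Rational(-1584, 7) ≈ -226.29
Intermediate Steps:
w = 3
g = 1 (g = Mul(3, Rational(1, 3)) = 1)
Function('G')(l) = Rational(24, 7) (Function('G')(l) = Mul(Rational(8, 7), 3) = Rational(24, 7))
Function('s')(j, c) = Add(-6, Mul(Rational(6, 7), Pow(c, -1))) (Function('s')(j, c) = Add(-6, Mul(Rational(1, 4), Mul(Rational(24, 7), Pow(c, -1)))) = Add(-6, Mul(Rational(6, 7), Pow(c, -1))))
Mul(-72, Add(Function('s')(w, 6), Add(37, -28))) = Mul(-72, Add(Add(-6, Mul(Rational(6, 7), Pow(6, -1))), Add(37, -28))) = Mul(-72, Add(Add(-6, Mul(Rational(6, 7), Rational(1, 6))), 9)) = Mul(-72, Add(Add(-6, Rational(1, 7)), 9)) = Mul(-72, Add(Rational(-41, 7), 9)) = Mul(-72, Rational(22, 7)) = Rational(-1584, 7)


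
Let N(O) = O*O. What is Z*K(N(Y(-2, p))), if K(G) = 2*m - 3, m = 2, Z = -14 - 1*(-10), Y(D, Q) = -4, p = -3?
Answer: -4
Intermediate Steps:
Z = -4 (Z = -14 + 10 = -4)
N(O) = O²
K(G) = 1 (K(G) = 2*2 - 3 = 4 - 3 = 1)
Z*K(N(Y(-2, p))) = -4*1 = -4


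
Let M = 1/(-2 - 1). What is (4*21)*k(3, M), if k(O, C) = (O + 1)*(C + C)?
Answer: -224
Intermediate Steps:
M = -1/3 (M = 1/(-3) = -1/3 ≈ -0.33333)
k(O, C) = 2*C*(1 + O) (k(O, C) = (1 + O)*(2*C) = 2*C*(1 + O))
(4*21)*k(3, M) = (4*21)*(2*(-1/3)*(1 + 3)) = 84*(2*(-1/3)*4) = 84*(-8/3) = -224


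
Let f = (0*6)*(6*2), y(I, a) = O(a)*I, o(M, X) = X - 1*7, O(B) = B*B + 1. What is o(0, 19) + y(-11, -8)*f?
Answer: 12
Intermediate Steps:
O(B) = 1 + B² (O(B) = B² + 1 = 1 + B²)
o(M, X) = -7 + X (o(M, X) = X - 7 = -7 + X)
y(I, a) = I*(1 + a²) (y(I, a) = (1 + a²)*I = I*(1 + a²))
f = 0 (f = 0*12 = 0)
o(0, 19) + y(-11, -8)*f = (-7 + 19) - 11*(1 + (-8)²)*0 = 12 - 11*(1 + 64)*0 = 12 - 11*65*0 = 12 - 715*0 = 12 + 0 = 12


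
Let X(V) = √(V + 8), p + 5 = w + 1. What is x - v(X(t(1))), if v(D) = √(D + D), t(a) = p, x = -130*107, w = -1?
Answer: -13910 - √2*3^(¼) ≈ -13912.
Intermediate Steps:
x = -13910
p = -5 (p = -5 + (-1 + 1) = -5 + 0 = -5)
t(a) = -5
X(V) = √(8 + V)
v(D) = √2*√D (v(D) = √(2*D) = √2*√D)
x - v(X(t(1))) = -13910 - √2*√(√(8 - 5)) = -13910 - √2*√(√3) = -13910 - √2*3^(¼)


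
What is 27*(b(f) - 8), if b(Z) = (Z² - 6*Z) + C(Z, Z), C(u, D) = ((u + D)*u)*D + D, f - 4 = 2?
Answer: 11610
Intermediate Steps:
f = 6 (f = 4 + 2 = 6)
C(u, D) = D + D*u*(D + u) (C(u, D) = ((D + u)*u)*D + D = (u*(D + u))*D + D = D*u*(D + u) + D = D + D*u*(D + u))
b(Z) = Z² - 6*Z + Z*(1 + 2*Z²) (b(Z) = (Z² - 6*Z) + Z*(1 + Z² + Z*Z) = (Z² - 6*Z) + Z*(1 + Z² + Z²) = (Z² - 6*Z) + Z*(1 + 2*Z²) = Z² - 6*Z + Z*(1 + 2*Z²))
27*(b(f) - 8) = 27*(6*(-5 + 6 + 2*6²) - 8) = 27*(6*(-5 + 6 + 2*36) - 8) = 27*(6*(-5 + 6 + 72) - 8) = 27*(6*73 - 8) = 27*(438 - 8) = 27*430 = 11610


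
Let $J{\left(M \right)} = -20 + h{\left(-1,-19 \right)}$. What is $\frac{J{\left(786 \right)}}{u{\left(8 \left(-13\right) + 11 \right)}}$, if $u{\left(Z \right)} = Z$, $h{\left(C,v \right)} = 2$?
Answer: $\frac{6}{31} \approx 0.19355$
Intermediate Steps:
$J{\left(M \right)} = -18$ ($J{\left(M \right)} = -20 + 2 = -18$)
$\frac{J{\left(786 \right)}}{u{\left(8 \left(-13\right) + 11 \right)}} = - \frac{18}{8 \left(-13\right) + 11} = - \frac{18}{-104 + 11} = - \frac{18}{-93} = \left(-18\right) \left(- \frac{1}{93}\right) = \frac{6}{31}$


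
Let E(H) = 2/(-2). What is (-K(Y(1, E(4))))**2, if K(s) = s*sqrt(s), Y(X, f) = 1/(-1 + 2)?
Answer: 1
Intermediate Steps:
E(H) = -1 (E(H) = 2*(-1/2) = -1)
Y(X, f) = 1 (Y(X, f) = 1/1 = 1)
K(s) = s**(3/2)
(-K(Y(1, E(4))))**2 = (-1**(3/2))**2 = (-1*1)**2 = (-1)**2 = 1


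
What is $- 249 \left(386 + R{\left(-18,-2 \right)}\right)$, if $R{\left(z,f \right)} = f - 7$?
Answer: $-93873$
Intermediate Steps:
$R{\left(z,f \right)} = -7 + f$
$- 249 \left(386 + R{\left(-18,-2 \right)}\right) = - 249 \left(386 - 9\right) = \left(-249\right) 377 = -93873$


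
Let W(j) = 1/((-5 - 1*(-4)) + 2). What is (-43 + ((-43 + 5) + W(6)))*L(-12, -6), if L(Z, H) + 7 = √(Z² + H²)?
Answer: 560 - 480*√5 ≈ -513.31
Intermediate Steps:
W(j) = 1 (W(j) = 1/((-5 + 4) + 2) = 1/(-1 + 2) = 1/1 = 1)
L(Z, H) = -7 + √(H² + Z²) (L(Z, H) = -7 + √(Z² + H²) = -7 + √(H² + Z²))
(-43 + ((-43 + 5) + W(6)))*L(-12, -6) = (-43 + ((-43 + 5) + 1))*(-7 + √((-6)² + (-12)²)) = (-43 + (-38 + 1))*(-7 + √(36 + 144)) = (-43 - 37)*(-7 + √180) = -80*(-7 + 6*√5) = 560 - 480*√5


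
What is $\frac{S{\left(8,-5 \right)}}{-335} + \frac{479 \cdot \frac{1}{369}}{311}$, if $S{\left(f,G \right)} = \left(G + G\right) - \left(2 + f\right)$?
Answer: $\frac{491129}{7688853} \approx 0.063875$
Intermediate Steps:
$S{\left(f,G \right)} = -2 - f + 2 G$ ($S{\left(f,G \right)} = 2 G - \left(2 + f\right) = -2 - f + 2 G$)
$\frac{S{\left(8,-5 \right)}}{-335} + \frac{479 \cdot \frac{1}{369}}{311} = \frac{-2 - 8 + 2 \left(-5\right)}{-335} + \frac{479 \cdot \frac{1}{369}}{311} = \left(-2 - 8 - 10\right) \left(- \frac{1}{335}\right) + 479 \cdot \frac{1}{369} \cdot \frac{1}{311} = \left(-20\right) \left(- \frac{1}{335}\right) + \frac{479}{369} \cdot \frac{1}{311} = \frac{4}{67} + \frac{479}{114759} = \frac{491129}{7688853}$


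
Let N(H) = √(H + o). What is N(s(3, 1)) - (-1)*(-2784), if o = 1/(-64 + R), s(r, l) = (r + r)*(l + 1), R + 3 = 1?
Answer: -2784 + √52206/66 ≈ -2780.5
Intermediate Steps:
R = -2 (R = -3 + 1 = -2)
s(r, l) = 2*r*(1 + l) (s(r, l) = (2*r)*(1 + l) = 2*r*(1 + l))
o = -1/66 (o = 1/(-64 - 2) = 1/(-66) = -1/66 ≈ -0.015152)
N(H) = √(-1/66 + H) (N(H) = √(H - 1/66) = √(-1/66 + H))
N(s(3, 1)) - (-1)*(-2784) = √(-66 + 4356*(2*3*(1 + 1)))/66 - (-1)*(-2784) = √(-66 + 4356*(2*3*2))/66 - 1*2784 = √(-66 + 4356*12)/66 - 2784 = √(-66 + 52272)/66 - 2784 = √52206/66 - 2784 = -2784 + √52206/66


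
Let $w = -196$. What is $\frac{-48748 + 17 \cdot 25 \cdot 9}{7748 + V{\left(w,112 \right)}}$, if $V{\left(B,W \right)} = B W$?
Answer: $\frac{44923}{14204} \approx 3.1627$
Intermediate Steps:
$\frac{-48748 + 17 \cdot 25 \cdot 9}{7748 + V{\left(w,112 \right)}} = \frac{-48748 + 17 \cdot 25 \cdot 9}{7748 - 21952} = \frac{-48748 + 425 \cdot 9}{7748 - 21952} = \frac{-48748 + 3825}{-14204} = \left(-44923\right) \left(- \frac{1}{14204}\right) = \frac{44923}{14204}$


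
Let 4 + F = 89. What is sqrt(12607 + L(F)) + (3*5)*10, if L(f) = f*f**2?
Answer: 150 + 2*sqrt(156683) ≈ 941.66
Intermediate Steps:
F = 85 (F = -4 + 89 = 85)
L(f) = f**3
sqrt(12607 + L(F)) + (3*5)*10 = sqrt(12607 + 85**3) + (3*5)*10 = sqrt(12607 + 614125) + 15*10 = sqrt(626732) + 150 = 2*sqrt(156683) + 150 = 150 + 2*sqrt(156683)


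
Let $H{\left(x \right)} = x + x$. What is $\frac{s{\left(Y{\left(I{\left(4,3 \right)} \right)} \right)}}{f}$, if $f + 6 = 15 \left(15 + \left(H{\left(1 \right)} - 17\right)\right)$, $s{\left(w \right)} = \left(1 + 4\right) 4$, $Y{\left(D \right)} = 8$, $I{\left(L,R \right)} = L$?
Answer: $- \frac{10}{3} \approx -3.3333$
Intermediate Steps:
$H{\left(x \right)} = 2 x$
$s{\left(w \right)} = 20$ ($s{\left(w \right)} = 5 \cdot 4 = 20$)
$f = -6$ ($f = -6 + 15 \left(15 + \left(2 \cdot 1 - 17\right)\right) = -6 + 15 \left(15 + \left(2 - 17\right)\right) = -6 + 15 \left(15 - 15\right) = -6 + 15 \cdot 0 = -6 + 0 = -6$)
$\frac{s{\left(Y{\left(I{\left(4,3 \right)} \right)} \right)}}{f} = \frac{20}{-6} = 20 \left(- \frac{1}{6}\right) = - \frac{10}{3}$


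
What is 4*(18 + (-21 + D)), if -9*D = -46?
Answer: 76/9 ≈ 8.4444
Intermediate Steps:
D = 46/9 (D = -⅑*(-46) = 46/9 ≈ 5.1111)
4*(18 + (-21 + D)) = 4*(18 + (-21 + 46/9)) = 4*(18 - 143/9) = 4*(19/9) = 76/9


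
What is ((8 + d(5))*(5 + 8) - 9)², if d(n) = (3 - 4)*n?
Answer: 900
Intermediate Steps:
d(n) = -n
((8 + d(5))*(5 + 8) - 9)² = ((8 - 1*5)*(5 + 8) - 9)² = ((8 - 5)*13 - 9)² = (3*13 - 9)² = (39 - 9)² = 30² = 900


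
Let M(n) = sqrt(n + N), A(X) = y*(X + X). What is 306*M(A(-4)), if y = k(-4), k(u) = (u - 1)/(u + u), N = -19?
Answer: 612*I*sqrt(6) ≈ 1499.1*I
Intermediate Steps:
k(u) = (-1 + u)/(2*u) (k(u) = (-1 + u)/((2*u)) = (-1 + u)*(1/(2*u)) = (-1 + u)/(2*u))
y = 5/8 (y = (1/2)*(-1 - 4)/(-4) = (1/2)*(-1/4)*(-5) = 5/8 ≈ 0.62500)
A(X) = 5*X/4 (A(X) = 5*(X + X)/8 = 5*(2*X)/8 = 5*X/4)
M(n) = sqrt(-19 + n) (M(n) = sqrt(n - 19) = sqrt(-19 + n))
306*M(A(-4)) = 306*sqrt(-19 + (5/4)*(-4)) = 306*sqrt(-19 - 5) = 306*sqrt(-24) = 306*(2*I*sqrt(6)) = 612*I*sqrt(6)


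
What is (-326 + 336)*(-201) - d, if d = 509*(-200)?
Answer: 99790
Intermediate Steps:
d = -101800
(-326 + 336)*(-201) - d = (-326 + 336)*(-201) - 1*(-101800) = 10*(-201) + 101800 = -2010 + 101800 = 99790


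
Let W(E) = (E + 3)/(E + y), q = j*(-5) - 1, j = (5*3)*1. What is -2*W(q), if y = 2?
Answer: -73/37 ≈ -1.9730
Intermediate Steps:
j = 15 (j = 15*1 = 15)
q = -76 (q = 15*(-5) - 1 = -75 - 1 = -76)
W(E) = (3 + E)/(2 + E) (W(E) = (E + 3)/(E + 2) = (3 + E)/(2 + E))
-2*W(q) = -2*(3 - 76)/(2 - 76) = -2*(-73)/(-74) = -(-1)*(-73)/37 = -2*73/74 = -73/37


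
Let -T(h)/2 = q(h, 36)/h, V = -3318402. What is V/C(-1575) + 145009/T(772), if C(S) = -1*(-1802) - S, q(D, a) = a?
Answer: -94570942085/60786 ≈ -1.5558e+6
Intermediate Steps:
C(S) = 1802 - S
T(h) = -72/h
V/C(-1575) + 145009/T(772) = -3318402/(1802 - 1*(-1575)) + 145009/((-72/772)) = -3318402/(1802 + 1575) + 145009/((-72*1/772)) = -3318402/3377 + 145009/(-18/193) = -3318402*1/3377 + 145009*(-193/18) = -3318402/3377 - 27986737/18 = -94570942085/60786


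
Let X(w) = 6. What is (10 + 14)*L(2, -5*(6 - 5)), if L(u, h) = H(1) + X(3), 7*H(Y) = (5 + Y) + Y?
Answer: 168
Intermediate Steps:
H(Y) = 5/7 + 2*Y/7 (H(Y) = ((5 + Y) + Y)/7 = (5 + 2*Y)/7 = 5/7 + 2*Y/7)
L(u, h) = 7 (L(u, h) = (5/7 + (2/7)*1) + 6 = (5/7 + 2/7) + 6 = 1 + 6 = 7)
(10 + 14)*L(2, -5*(6 - 5)) = (10 + 14)*7 = 24*7 = 168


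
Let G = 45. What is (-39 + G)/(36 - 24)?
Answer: 1/2 ≈ 0.50000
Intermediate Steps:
(-39 + G)/(36 - 24) = (-39 + 45)/(36 - 24) = 6/12 = 6*(1/12) = 1/2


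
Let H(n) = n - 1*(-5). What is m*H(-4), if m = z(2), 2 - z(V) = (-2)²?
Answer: -2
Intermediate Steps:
H(n) = 5 + n (H(n) = n + 5 = 5 + n)
z(V) = -2 (z(V) = 2 - 1*(-2)² = 2 - 1*4 = 2 - 4 = -2)
m = -2
m*H(-4) = -2*(5 - 4) = -2*1 = -2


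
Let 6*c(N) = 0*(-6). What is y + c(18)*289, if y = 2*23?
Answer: 46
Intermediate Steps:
c(N) = 0 (c(N) = (0*(-6))/6 = (1/6)*0 = 0)
y = 46
y + c(18)*289 = 46 + 0*289 = 46 + 0 = 46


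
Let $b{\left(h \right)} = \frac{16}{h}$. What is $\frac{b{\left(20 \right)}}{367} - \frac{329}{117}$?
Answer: $- \frac{603247}{214695} \approx -2.8098$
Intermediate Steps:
$\frac{b{\left(20 \right)}}{367} - \frac{329}{117} = \frac{16 \cdot \frac{1}{20}}{367} - \frac{329}{117} = 16 \cdot \frac{1}{20} \cdot \frac{1}{367} - \frac{329}{117} = \frac{4}{5} \cdot \frac{1}{367} - \frac{329}{117} = \frac{4}{1835} - \frac{329}{117} = - \frac{603247}{214695}$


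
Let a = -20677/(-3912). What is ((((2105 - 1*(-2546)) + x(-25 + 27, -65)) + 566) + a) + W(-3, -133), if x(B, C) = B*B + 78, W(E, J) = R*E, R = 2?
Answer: 20726893/3912 ≈ 5298.3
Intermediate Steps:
W(E, J) = 2*E
a = 20677/3912 (a = -20677*(-1/3912) = 20677/3912 ≈ 5.2855)
x(B, C) = 78 + B**2 (x(B, C) = B**2 + 78 = 78 + B**2)
((((2105 - 1*(-2546)) + x(-25 + 27, -65)) + 566) + a) + W(-3, -133) = ((((2105 - 1*(-2546)) + (78 + (-25 + 27)**2)) + 566) + 20677/3912) + 2*(-3) = ((((2105 + 2546) + (78 + 2**2)) + 566) + 20677/3912) - 6 = (((4651 + (78 + 4)) + 566) + 20677/3912) - 6 = (((4651 + 82) + 566) + 20677/3912) - 6 = ((4733 + 566) + 20677/3912) - 6 = (5299 + 20677/3912) - 6 = 20750365/3912 - 6 = 20726893/3912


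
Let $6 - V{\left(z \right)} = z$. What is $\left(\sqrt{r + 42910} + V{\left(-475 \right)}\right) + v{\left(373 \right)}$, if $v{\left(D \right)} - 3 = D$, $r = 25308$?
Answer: $857 + \sqrt{68218} \approx 1118.2$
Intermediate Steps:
$v{\left(D \right)} = 3 + D$
$V{\left(z \right)} = 6 - z$
$\left(\sqrt{r + 42910} + V{\left(-475 \right)}\right) + v{\left(373 \right)} = \left(\sqrt{25308 + 42910} + \left(6 - -475\right)\right) + \left(3 + 373\right) = \left(\sqrt{68218} + \left(6 + 475\right)\right) + 376 = \left(\sqrt{68218} + 481\right) + 376 = \left(481 + \sqrt{68218}\right) + 376 = 857 + \sqrt{68218}$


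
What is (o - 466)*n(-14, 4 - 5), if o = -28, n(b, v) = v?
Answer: 494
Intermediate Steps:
(o - 466)*n(-14, 4 - 5) = (-28 - 466)*(4 - 5) = -494*(-1) = 494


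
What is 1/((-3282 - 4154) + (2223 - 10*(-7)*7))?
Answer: -1/4723 ≈ -0.00021173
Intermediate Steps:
1/((-3282 - 4154) + (2223 - 10*(-7)*7)) = 1/(-7436 + (2223 - (-70)*7)) = 1/(-7436 + (2223 - 1*(-490))) = 1/(-7436 + (2223 + 490)) = 1/(-7436 + 2713) = 1/(-4723) = -1/4723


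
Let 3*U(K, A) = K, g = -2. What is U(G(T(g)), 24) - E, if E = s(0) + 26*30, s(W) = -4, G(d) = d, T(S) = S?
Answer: -2330/3 ≈ -776.67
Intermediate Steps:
U(K, A) = K/3
E = 776 (E = -4 + 26*30 = -4 + 780 = 776)
U(G(T(g)), 24) - E = (⅓)*(-2) - 1*776 = -⅔ - 776 = -2330/3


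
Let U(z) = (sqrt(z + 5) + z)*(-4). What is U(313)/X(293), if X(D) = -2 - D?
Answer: 1252/295 + 4*sqrt(318)/295 ≈ 4.4859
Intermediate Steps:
U(z) = -4*z - 4*sqrt(5 + z) (U(z) = (sqrt(5 + z) + z)*(-4) = (z + sqrt(5 + z))*(-4) = -4*z - 4*sqrt(5 + z))
U(313)/X(293) = (-4*313 - 4*sqrt(5 + 313))/(-2 - 1*293) = (-1252 - 4*sqrt(318))/(-2 - 293) = (-1252 - 4*sqrt(318))/(-295) = (-1252 - 4*sqrt(318))*(-1/295) = 1252/295 + 4*sqrt(318)/295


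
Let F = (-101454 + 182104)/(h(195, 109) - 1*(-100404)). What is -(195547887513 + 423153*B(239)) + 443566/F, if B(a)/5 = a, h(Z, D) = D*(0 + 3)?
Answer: -7905837278984727/40325 ≈ -1.9605e+11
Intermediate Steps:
h(Z, D) = 3*D (h(Z, D) = D*3 = 3*D)
B(a) = 5*a
F = 80650/100731 (F = (-101454 + 182104)/(3*109 - 1*(-100404)) = 80650/(327 + 100404) = 80650/100731 ≈ 0.80065)
-(195547887513 + 423153*B(239)) + 443566/F = -423153/(1/(5*239 + 462121)) + 443566/(80650/100731) = -423153/(1/(1195 + 462121)) + 443566*(100731/80650) = -423153/(1/463316) + 22340423373/40325 = -423153/1/463316 + 22340423373/40325 = -423153*463316 + 22340423373/40325 = -196053555348 + 22340423373/40325 = -7905837278984727/40325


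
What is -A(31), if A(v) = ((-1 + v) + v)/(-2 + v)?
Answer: -61/29 ≈ -2.1034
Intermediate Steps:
A(v) = (-1 + 2*v)/(-2 + v)
-A(31) = -(-1 + 2*31)/(-2 + 31) = -(-1 + 62)/29 = -61/29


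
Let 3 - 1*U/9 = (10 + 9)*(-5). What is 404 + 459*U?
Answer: 405242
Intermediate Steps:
U = 882 (U = 27 - 9*(10 + 9)*(-5) = 27 - 171*(-5) = 27 - 9*(-95) = 27 + 855 = 882)
404 + 459*U = 404 + 459*882 = 404 + 404838 = 405242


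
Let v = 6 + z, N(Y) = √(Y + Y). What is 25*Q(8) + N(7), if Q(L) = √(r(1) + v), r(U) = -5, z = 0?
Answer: 25 + √14 ≈ 28.742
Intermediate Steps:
N(Y) = √2*√Y (N(Y) = √(2*Y) = √2*√Y)
v = 6 (v = 6 + 0 = 6)
Q(L) = 1 (Q(L) = √(-5 + 6) = √1 = 1)
25*Q(8) + N(7) = 25*1 + √2*√7 = 25 + √14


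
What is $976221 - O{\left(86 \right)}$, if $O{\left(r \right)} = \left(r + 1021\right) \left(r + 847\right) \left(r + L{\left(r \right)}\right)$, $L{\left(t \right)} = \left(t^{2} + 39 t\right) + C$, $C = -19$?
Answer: $-11171156706$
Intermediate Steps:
$L{\left(t \right)} = -19 + t^{2} + 39 t$ ($L{\left(t \right)} = \left(t^{2} + 39 t\right) - 19 = -19 + t^{2} + 39 t$)
$O{\left(r \right)} = \left(847 + r\right) \left(1021 + r\right) \left(-19 + r^{2} + 40 r\right)$ ($O{\left(r \right)} = \left(r + 1021\right) \left(r + 847\right) \left(r + \left(-19 + r^{2} + 39 r\right)\right) = \left(1021 + r\right) \left(847 + r\right) \left(-19 + r^{2} + 40 r\right) = \left(847 + r\right) \left(1021 + r\right) \left(-19 + r^{2} + 40 r\right)$)
$976221 - O{\left(86 \right)} = 976221 - \left(-16430953 + 86^{4} + 1908 \cdot 86^{3} + 939488 \cdot 86^{2} + 34555988 \cdot 86\right) = 976221 - \left(-16430953 + 54700816 + 1908 \cdot 636056 + 939488 \cdot 7396 + 2971814968\right) = 976221 - \left(-16430953 + 54700816 + 1213594848 + 6948453248 + 2971814968\right) = 976221 - 11172132927 = -11171156706$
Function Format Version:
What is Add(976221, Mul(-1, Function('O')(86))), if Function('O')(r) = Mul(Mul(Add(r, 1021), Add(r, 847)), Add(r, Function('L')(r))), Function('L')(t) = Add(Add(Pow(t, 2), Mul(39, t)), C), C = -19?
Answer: -11171156706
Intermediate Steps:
Function('L')(t) = Add(-19, Pow(t, 2), Mul(39, t)) (Function('L')(t) = Add(Add(Pow(t, 2), Mul(39, t)), -19) = Add(-19, Pow(t, 2), Mul(39, t)))
Function('O')(r) = Mul(Add(847, r), Add(1021, r), Add(-19, Pow(r, 2), Mul(40, r))) (Function('O')(r) = Mul(Mul(Add(r, 1021), Add(r, 847)), Add(r, Add(-19, Pow(r, 2), Mul(39, r)))) = Mul(Mul(Add(1021, r), Add(847, r)), Add(-19, Pow(r, 2), Mul(40, r))) = Mul(Mul(Add(847, r), Add(1021, r)), Add(-19, Pow(r, 2), Mul(40, r))) = Mul(Add(847, r), Add(1021, r), Add(-19, Pow(r, 2), Mul(40, r))))
Add(976221, Mul(-1, Function('O')(86))) = Add(976221, Mul(-1, Add(-16430953, Pow(86, 4), Mul(1908, Pow(86, 3)), Mul(939488, Pow(86, 2)), Mul(34555988, 86)))) = Add(976221, Mul(-1, Add(-16430953, 54700816, Mul(1908, 636056), Mul(939488, 7396), 2971814968))) = Add(976221, Mul(-1, Add(-16430953, 54700816, 1213594848, 6948453248, 2971814968))) = Add(976221, Mul(-1, 11172132927)) = Add(976221, -11172132927) = -11171156706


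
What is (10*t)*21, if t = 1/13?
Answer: 210/13 ≈ 16.154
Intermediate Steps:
t = 1/13 ≈ 0.076923
(10*t)*21 = (10*(1/13))*21 = (10/13)*21 = 210/13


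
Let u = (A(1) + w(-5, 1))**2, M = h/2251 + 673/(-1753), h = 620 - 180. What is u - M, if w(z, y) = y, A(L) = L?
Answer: 16527615/3946003 ≈ 4.1884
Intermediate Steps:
h = 440
M = -743603/3946003 (M = 440/2251 + 673/(-1753) = 440*(1/2251) + 673*(-1/1753) = 440/2251 - 673/1753 = -743603/3946003 ≈ -0.18844)
u = 4 (u = (1 + 1)**2 = 2**2 = 4)
u - M = 4 - 1*(-743603/3946003) = 4 + 743603/3946003 = 16527615/3946003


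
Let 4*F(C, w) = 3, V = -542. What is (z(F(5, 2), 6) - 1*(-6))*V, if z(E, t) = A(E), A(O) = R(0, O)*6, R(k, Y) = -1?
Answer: 0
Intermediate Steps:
A(O) = -6 (A(O) = -1*6 = -6)
F(C, w) = 3/4 (F(C, w) = (1/4)*3 = 3/4)
z(E, t) = -6
(z(F(5, 2), 6) - 1*(-6))*V = (-6 - 1*(-6))*(-542) = (-6 + 6)*(-542) = 0*(-542) = 0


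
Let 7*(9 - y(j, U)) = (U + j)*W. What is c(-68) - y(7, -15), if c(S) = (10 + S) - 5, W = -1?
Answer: -496/7 ≈ -70.857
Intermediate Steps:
y(j, U) = 9 + U/7 + j/7 (y(j, U) = 9 - (U + j)*(-1)/7 = 9 - (-U - j)/7 = 9 + (U/7 + j/7) = 9 + U/7 + j/7)
c(S) = 5 + S
c(-68) - y(7, -15) = (5 - 68) - (9 + (1/7)*(-15) + (1/7)*7) = -63 - (9 - 15/7 + 1) = -63 - 1*55/7 = -63 - 55/7 = -496/7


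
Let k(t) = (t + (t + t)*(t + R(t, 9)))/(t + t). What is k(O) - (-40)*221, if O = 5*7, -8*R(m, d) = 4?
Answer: 8875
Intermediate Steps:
R(m, d) = -1/2 (R(m, d) = -1/8*4 = -1/2)
O = 35
k(t) = (t + 2*t*(-1/2 + t))/(2*t) (k(t) = (t + (t + t)*(t - 1/2))/(t + t) = (t + (2*t)*(-1/2 + t))/((2*t)) = (t + 2*t*(-1/2 + t))*(1/(2*t)) = (t + 2*t*(-1/2 + t))/(2*t))
k(O) - (-40)*221 = 35 - (-40)*221 = 35 - 1*(-8840) = 35 + 8840 = 8875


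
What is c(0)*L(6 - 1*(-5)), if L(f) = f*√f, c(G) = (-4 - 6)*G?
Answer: 0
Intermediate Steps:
c(G) = -10*G
L(f) = f^(3/2)
c(0)*L(6 - 1*(-5)) = (-10*0)*(6 - 1*(-5))^(3/2) = 0*(6 + 5)^(3/2) = 0*11^(3/2) = 0*(11*√11) = 0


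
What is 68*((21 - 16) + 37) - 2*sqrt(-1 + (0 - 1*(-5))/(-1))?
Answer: 2856 - 2*I*sqrt(6) ≈ 2856.0 - 4.899*I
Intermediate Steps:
68*((21 - 16) + 37) - 2*sqrt(-1 + (0 - 1*(-5))/(-1)) = 68*(5 + 37) - 2*sqrt(-1 + (0 + 5)*(-1)) = 68*42 - 2*sqrt(-1 + 5*(-1)) = 2856 - 2*sqrt(-1 - 5) = 2856 - 2*I*sqrt(6)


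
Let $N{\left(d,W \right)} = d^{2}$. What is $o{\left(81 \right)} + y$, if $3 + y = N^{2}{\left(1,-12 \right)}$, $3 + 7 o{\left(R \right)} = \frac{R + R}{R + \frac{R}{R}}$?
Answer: $- \frac{88}{41} \approx -2.1463$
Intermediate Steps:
$o{\left(R \right)} = - \frac{3}{7} + \frac{2 R}{7 \left(1 + R\right)}$ ($o{\left(R \right)} = - \frac{3}{7} + \frac{\left(R + R\right) \frac{1}{R + \frac{R}{R}}}{7} = - \frac{3}{7} + \frac{2 R \frac{1}{R + 1}}{7} = - \frac{3}{7} + \frac{2 R \frac{1}{1 + R}}{7} = - \frac{3}{7} + \frac{2 R}{7 \left(1 + R\right)}$)
$y = -2$ ($y = -3 + \left(1^{2}\right)^{2} = -3 + 1^{2} = -3 + 1 = -2$)
$o{\left(81 \right)} + y = \frac{-3 - 81}{7 \left(1 + 81\right)} - 2 = \frac{-3 - 81}{7 \cdot 82} - 2 = \frac{1}{7} \cdot \frac{1}{82} \left(-84\right) - 2 = - \frac{6}{41} - 2 = - \frac{88}{41}$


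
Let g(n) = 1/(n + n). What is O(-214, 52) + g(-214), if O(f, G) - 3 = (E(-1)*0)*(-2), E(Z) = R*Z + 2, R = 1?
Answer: 1283/428 ≈ 2.9977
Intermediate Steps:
E(Z) = 2 + Z (E(Z) = 1*Z + 2 = Z + 2 = 2 + Z)
g(n) = 1/(2*n)
O(f, G) = 3 (O(f, G) = 3 + ((2 - 1)*0)*(-2) = 3 + (1*0)*(-2) = 3 + 0*(-2) = 3 + 0 = 3)
O(-214, 52) + g(-214) = 3 + (½)/(-214) = 3 + (½)*(-1/214) = 3 - 1/428 = 1283/428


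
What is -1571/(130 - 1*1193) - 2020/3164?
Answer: 705846/840833 ≈ 0.83946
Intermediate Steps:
-1571/(130 - 1*1193) - 2020/3164 = -1571/(130 - 1193) - 2020*1/3164 = -1571/(-1063) - 505/791 = -1571*(-1/1063) - 505/791 = 1571/1063 - 505/791 = 705846/840833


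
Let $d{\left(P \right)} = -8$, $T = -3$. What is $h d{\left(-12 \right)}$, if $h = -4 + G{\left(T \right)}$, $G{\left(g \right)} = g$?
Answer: $56$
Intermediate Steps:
$h = -7$ ($h = -4 - 3 = -7$)
$h d{\left(-12 \right)} = \left(-7\right) \left(-8\right) = 56$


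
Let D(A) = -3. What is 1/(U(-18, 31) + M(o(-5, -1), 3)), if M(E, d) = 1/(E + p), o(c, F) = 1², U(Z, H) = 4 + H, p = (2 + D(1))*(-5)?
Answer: 6/211 ≈ 0.028436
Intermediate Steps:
p = 5 (p = (2 - 3)*(-5) = -1*(-5) = 5)
o(c, F) = 1
M(E, d) = 1/(5 + E) (M(E, d) = 1/(E + 5) = 1/(5 + E))
1/(U(-18, 31) + M(o(-5, -1), 3)) = 1/((4 + 31) + 1/(5 + 1)) = 1/(35 + 1/6) = 1/(35 + ⅙) = 1/(211/6) = 6/211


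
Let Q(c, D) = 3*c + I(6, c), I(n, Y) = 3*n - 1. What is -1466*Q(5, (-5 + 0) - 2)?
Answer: -46912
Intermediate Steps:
I(n, Y) = -1 + 3*n
Q(c, D) = 17 + 3*c (Q(c, D) = 3*c + (-1 + 3*6) = 3*c + (-1 + 18) = 3*c + 17 = 17 + 3*c)
-1466*Q(5, (-5 + 0) - 2) = -1466*(17 + 3*5) = -1466*(17 + 15) = -1466*32 = -46912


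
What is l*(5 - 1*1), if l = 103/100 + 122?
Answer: 12303/25 ≈ 492.12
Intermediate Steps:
l = 12303/100 (l = 103*(1/100) + 122 = 103/100 + 122 = 12303/100 ≈ 123.03)
l*(5 - 1*1) = 12303*(5 - 1*1)/100 = 12303*(5 - 1)/100 = (12303/100)*4 = 12303/25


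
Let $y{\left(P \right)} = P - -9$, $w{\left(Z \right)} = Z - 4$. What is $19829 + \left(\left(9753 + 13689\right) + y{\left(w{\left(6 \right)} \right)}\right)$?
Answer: $43282$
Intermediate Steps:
$w{\left(Z \right)} = -4 + Z$
$y{\left(P \right)} = 9 + P$ ($y{\left(P \right)} = P + 9 = 9 + P$)
$19829 + \left(\left(9753 + 13689\right) + y{\left(w{\left(6 \right)} \right)}\right) = 19829 + \left(\left(9753 + 13689\right) + \left(9 + \left(-4 + 6\right)\right)\right) = 19829 + \left(23442 + \left(9 + 2\right)\right) = 19829 + \left(23442 + 11\right) = 19829 + 23453 = 43282$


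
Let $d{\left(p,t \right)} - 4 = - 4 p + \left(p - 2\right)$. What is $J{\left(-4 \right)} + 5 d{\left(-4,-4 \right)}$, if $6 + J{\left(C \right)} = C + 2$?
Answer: $62$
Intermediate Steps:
$d{\left(p,t \right)} = 2 - 3 p$ ($d{\left(p,t \right)} = 4 - \left(2 + 3 p\right) = 2 - 3 p$)
$J{\left(C \right)} = -4 + C$ ($J{\left(C \right)} = -6 + \left(C + 2\right) = -6 + \left(2 + C\right) = -4 + C$)
$J{\left(-4 \right)} + 5 d{\left(-4,-4 \right)} = \left(-4 - 4\right) + 5 \left(2 - -12\right) = -8 + 5 \left(2 + 12\right) = -8 + 5 \cdot 14 = -8 + 70 = 62$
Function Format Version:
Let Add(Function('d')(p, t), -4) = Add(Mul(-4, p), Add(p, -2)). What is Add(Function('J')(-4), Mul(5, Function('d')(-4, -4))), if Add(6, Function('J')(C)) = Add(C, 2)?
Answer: 62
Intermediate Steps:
Function('d')(p, t) = Add(2, Mul(-3, p)) (Function('d')(p, t) = Add(4, Add(Mul(-4, p), Add(p, -2))) = Add(4, Add(Mul(-4, p), Add(-2, p))) = Add(4, Add(-2, Mul(-3, p))) = Add(2, Mul(-3, p)))
Function('J')(C) = Add(-4, C) (Function('J')(C) = Add(-6, Add(C, 2)) = Add(-6, Add(2, C)) = Add(-4, C))
Add(Function('J')(-4), Mul(5, Function('d')(-4, -4))) = Add(Add(-4, -4), Mul(5, Add(2, Mul(-3, -4)))) = Add(-8, Mul(5, Add(2, 12))) = Add(-8, Mul(5, 14)) = Add(-8, 70) = 62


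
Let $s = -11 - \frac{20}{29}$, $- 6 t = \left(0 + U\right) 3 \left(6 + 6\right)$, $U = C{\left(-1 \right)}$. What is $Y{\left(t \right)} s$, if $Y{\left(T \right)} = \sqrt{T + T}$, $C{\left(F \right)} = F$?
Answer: $- \frac{678 \sqrt{3}}{29} \approx -40.494$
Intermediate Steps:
$U = -1$
$t = 6$ ($t = - \frac{\left(0 - 1\right) 3 \left(6 + 6\right)}{6} = - \frac{\left(-1\right) 3 \cdot 12}{6} = - \frac{\left(-1\right) 36}{6} = \left(- \frac{1}{6}\right) \left(-36\right) = 6$)
$Y{\left(T \right)} = \sqrt{2} \sqrt{T}$ ($Y{\left(T \right)} = \sqrt{2 T} = \sqrt{2} \sqrt{T}$)
$s = - \frac{339}{29}$ ($s = -11 - 20 \cdot \frac{1}{29} = -11 - \frac{20}{29} = - \frac{339}{29} \approx -11.69$)
$Y{\left(t \right)} s = \sqrt{2} \sqrt{6} \left(- \frac{339}{29}\right) = 2 \sqrt{3} \left(- \frac{339}{29}\right) = - \frac{678 \sqrt{3}}{29}$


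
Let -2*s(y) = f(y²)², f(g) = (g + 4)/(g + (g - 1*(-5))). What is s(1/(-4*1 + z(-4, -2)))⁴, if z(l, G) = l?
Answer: 19031147999601100801/1849127920676430155776 ≈ 0.010292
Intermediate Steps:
f(g) = (4 + g)/(5 + 2*g) (f(g) = (4 + g)/(g + (g + 5)) = (4 + g)/(g + (5 + g)) = (4 + g)/(5 + 2*g))
s(y) = -(4 + y²)²/(2*(5 + 2*y²)²) (s(y) = -(4 + y²)²/(5 + 2*y²)²/2 = -(4 + y²)²/(2*(5 + 2*y²)²))
s(1/(-4*1 + z(-4, -2)))⁴ = (-(4 + (1/(-4*1 - 4))²)²/(2*(5 + 2*(1/(-4*1 - 4))²)²))⁴ = (-(4 + (1/(-4 - 4))²)²/(2*(5 + 2*(1/(-4 - 4))²)²))⁴ = (-(4 + (1/(-8))²)²/(2*(5 + 2*(1/(-8))²)²))⁴ = (-(4 + (-⅛)²)²/(2*(5 + 2*(-⅛)²)²))⁴ = (-(4 + 1/64)²/(2*(5 + 2*(1/64))²))⁴ = (-(257/64)²/(2*(5 + 1/32)²))⁴ = (-½*66049/4096/(161/32)²)⁴ = (-½*66049/4096*1024/25921)⁴ = (-66049/207368)⁴ = 19031147999601100801/1849127920676430155776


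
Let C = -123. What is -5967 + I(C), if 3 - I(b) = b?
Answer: -5841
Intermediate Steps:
I(b) = 3 - b
-5967 + I(C) = -5967 + (3 - 1*(-123)) = -5967 + (3 + 123) = -5967 + 126 = -5841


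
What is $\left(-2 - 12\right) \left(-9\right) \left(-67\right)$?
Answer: $-8442$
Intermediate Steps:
$\left(-2 - 12\right) \left(-9\right) \left(-67\right) = \left(-14\right) \left(-9\right) \left(-67\right) = 126 \left(-67\right) = -8442$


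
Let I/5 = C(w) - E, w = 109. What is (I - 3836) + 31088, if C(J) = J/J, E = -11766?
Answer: 86087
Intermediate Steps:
C(J) = 1
I = 58835 (I = 5*(1 - 1*(-11766)) = 5*(1 + 11766) = 5*11767 = 58835)
(I - 3836) + 31088 = (58835 - 3836) + 31088 = 54999 + 31088 = 86087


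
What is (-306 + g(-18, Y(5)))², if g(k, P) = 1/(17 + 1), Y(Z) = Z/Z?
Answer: 30327049/324 ≈ 93602.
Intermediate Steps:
Y(Z) = 1
g(k, P) = 1/18
(-306 + g(-18, Y(5)))² = (-306 + 1/18)² = (-5507/18)² = 30327049/324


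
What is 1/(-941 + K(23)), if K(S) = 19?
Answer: -1/922 ≈ -0.0010846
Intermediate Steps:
1/(-941 + K(23)) = 1/(-941 + 19) = 1/(-922) = -1/922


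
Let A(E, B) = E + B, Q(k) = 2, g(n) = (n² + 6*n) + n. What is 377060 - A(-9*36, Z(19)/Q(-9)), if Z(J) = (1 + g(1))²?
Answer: 754687/2 ≈ 3.7734e+5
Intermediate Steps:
g(n) = n² + 7*n
Z(J) = 81 (Z(J) = (1 + 1*(7 + 1))² = (1 + 1*8)² = (1 + 8)² = 9² = 81)
A(E, B) = B + E
377060 - A(-9*36, Z(19)/Q(-9)) = 377060 - (81/2 - 9*36) = 377060 - (81*(½) - 324) = 377060 - (81/2 - 324) = 377060 - 1*(-567/2) = 377060 + 567/2 = 754687/2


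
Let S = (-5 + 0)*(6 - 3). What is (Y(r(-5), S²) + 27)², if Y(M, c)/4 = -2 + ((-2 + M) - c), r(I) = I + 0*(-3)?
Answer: 826281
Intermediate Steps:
S = -15 (S = -5*3 = -15)
r(I) = I (r(I) = I + 0 = I)
Y(M, c) = -16 - 4*c + 4*M (Y(M, c) = 4*(-2 + ((-2 + M) - c)) = 4*(-2 + (-2 + M - c)) = 4*(-4 + M - c) = -16 - 4*c + 4*M)
(Y(r(-5), S²) + 27)² = ((-16 - 4*(-15)² + 4*(-5)) + 27)² = ((-16 - 4*225 - 20) + 27)² = ((-16 - 900 - 20) + 27)² = (-936 + 27)² = (-909)² = 826281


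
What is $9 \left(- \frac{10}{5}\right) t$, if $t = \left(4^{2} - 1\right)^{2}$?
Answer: $-4050$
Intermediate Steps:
$t = 225$ ($t = \left(16 - 1\right)^{2} = 15^{2} = 225$)
$9 \left(- \frac{10}{5}\right) t = 9 \left(- \frac{10}{5}\right) 225 = 9 \left(\left(-10\right) \frac{1}{5}\right) 225 = 9 \left(-2\right) 225 = \left(-18\right) 225 = -4050$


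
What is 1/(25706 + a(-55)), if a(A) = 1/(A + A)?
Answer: 110/2827659 ≈ 3.8901e-5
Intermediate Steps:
a(A) = 1/(2*A)
1/(25706 + a(-55)) = 1/(25706 + (½)/(-55)) = 1/(25706 + (½)*(-1/55)) = 1/(25706 - 1/110) = 1/(2827659/110) = 110/2827659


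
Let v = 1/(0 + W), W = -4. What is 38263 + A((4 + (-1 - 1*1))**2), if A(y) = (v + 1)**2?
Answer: 612217/16 ≈ 38264.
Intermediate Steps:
v = -1/4 (v = 1/(0 - 4) = 1/(-4) = -1/4 ≈ -0.25000)
A(y) = 9/16 (A(y) = (-1/4 + 1)**2 = (3/4)**2 = 9/16)
38263 + A((4 + (-1 - 1*1))**2) = 38263 + 9/16 = 612217/16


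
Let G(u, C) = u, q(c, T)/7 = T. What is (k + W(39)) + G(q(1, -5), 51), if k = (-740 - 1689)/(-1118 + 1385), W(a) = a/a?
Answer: -11507/267 ≈ -43.097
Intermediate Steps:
q(c, T) = 7*T
W(a) = 1
k = -2429/267 ≈ -9.0974
(k + W(39)) + G(q(1, -5), 51) = (-2429/267 + 1) + 7*(-5) = -2162/267 - 35 = -11507/267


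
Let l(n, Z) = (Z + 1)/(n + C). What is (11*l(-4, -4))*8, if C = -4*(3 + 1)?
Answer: 66/5 ≈ 13.200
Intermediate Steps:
C = -16 (C = -4*4 = -16)
l(n, Z) = (1 + Z)/(-16 + n) (l(n, Z) = (Z + 1)/(n - 16) = (1 + Z)/(-16 + n))
(11*l(-4, -4))*8 = (11*((1 - 4)/(-16 - 4)))*8 = (11*(-3/(-20)))*8 = (11*(-1/20*(-3)))*8 = (11*(3/20))*8 = (33/20)*8 = 66/5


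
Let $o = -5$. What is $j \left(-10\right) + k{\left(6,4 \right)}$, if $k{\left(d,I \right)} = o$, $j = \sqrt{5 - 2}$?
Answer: $-5 - 10 \sqrt{3} \approx -22.32$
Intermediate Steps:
$j = \sqrt{3} \approx 1.732$
$k{\left(d,I \right)} = -5$
$j \left(-10\right) + k{\left(6,4 \right)} = \sqrt{3} \left(-10\right) - 5 = - 10 \sqrt{3} - 5 = -5 - 10 \sqrt{3}$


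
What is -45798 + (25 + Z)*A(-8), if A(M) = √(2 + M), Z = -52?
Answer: -45798 - 27*I*√6 ≈ -45798.0 - 66.136*I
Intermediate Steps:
-45798 + (25 + Z)*A(-8) = -45798 + (25 - 52)*√(2 - 8) = -45798 - 27*I*√6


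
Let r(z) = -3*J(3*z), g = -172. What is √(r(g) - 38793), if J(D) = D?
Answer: I*√37245 ≈ 192.99*I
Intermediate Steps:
r(z) = -9*z
√(r(g) - 38793) = √(-9*(-172) - 38793) = √(1548 - 38793) = √(-37245) = I*√37245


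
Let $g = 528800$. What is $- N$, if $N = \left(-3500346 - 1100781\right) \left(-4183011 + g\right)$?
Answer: $-16813488895797$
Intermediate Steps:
$N = 16813488895797$ ($N = \left(-3500346 - 1100781\right) \left(-4183011 + 528800\right) = \left(-4601127\right) \left(-3654211\right) = 16813488895797$)
$- N = \left(-1\right) 16813488895797 = -16813488895797$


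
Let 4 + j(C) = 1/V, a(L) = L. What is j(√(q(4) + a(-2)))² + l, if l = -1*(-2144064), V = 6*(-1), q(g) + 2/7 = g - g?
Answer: 77186929/36 ≈ 2.1441e+6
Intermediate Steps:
q(g) = -2/7 (q(g) = -2/7 + (g - g) = -2/7 + 0 = -2/7)
V = -6
j(C) = -25/6 (j(C) = -4 + 1/(-6) = -4 - ⅙ = -25/6)
l = 2144064
j(√(q(4) + a(-2)))² + l = (-25/6)² + 2144064 = 625/36 + 2144064 = 77186929/36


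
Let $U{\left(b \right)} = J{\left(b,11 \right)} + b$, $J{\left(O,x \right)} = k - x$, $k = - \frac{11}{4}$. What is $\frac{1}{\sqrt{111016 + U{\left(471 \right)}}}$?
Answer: $\frac{2 \sqrt{445893}}{445893} \approx 0.0029951$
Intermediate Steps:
$k = - \frac{11}{4}$ ($k = \left(-11\right) \frac{1}{4} = - \frac{11}{4} \approx -2.75$)
$J{\left(O,x \right)} = - \frac{11}{4} - x$
$U{\left(b \right)} = - \frac{55}{4} + b$ ($U{\left(b \right)} = \left(- \frac{11}{4} - 11\right) + b = - \frac{55}{4} + b$)
$\frac{1}{\sqrt{111016 + U{\left(471 \right)}}} = \frac{1}{\sqrt{111016 + \left(- \frac{55}{4} + 471\right)}} = \frac{1}{\sqrt{111016 + \frac{1829}{4}}} = \frac{1}{\sqrt{\frac{445893}{4}}} = \frac{1}{\frac{1}{2} \sqrt{445893}} = \frac{2 \sqrt{445893}}{445893}$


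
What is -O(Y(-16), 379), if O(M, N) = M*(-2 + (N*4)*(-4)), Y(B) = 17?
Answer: 103122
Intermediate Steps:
O(M, N) = M*(-2 - 16*N) (O(M, N) = M*(-2 + (4*N)*(-4)) = M*(-2 - 16*N))
-O(Y(-16), 379) = -(-2)*17*(1 + 8*379) = -(-2)*17*(1 + 3032) = -(-2)*17*3033 = -1*(-103122) = 103122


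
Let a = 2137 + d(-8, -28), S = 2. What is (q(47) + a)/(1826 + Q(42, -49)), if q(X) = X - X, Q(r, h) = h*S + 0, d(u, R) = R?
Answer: 703/576 ≈ 1.2205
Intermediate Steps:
Q(r, h) = 2*h (Q(r, h) = h*2 + 0 = 2*h + 0 = 2*h)
q(X) = 0
a = 2109 (a = 2137 - 28 = 2109)
(q(47) + a)/(1826 + Q(42, -49)) = (0 + 2109)/(1826 + 2*(-49)) = 2109/(1826 - 98) = 2109/1728 = 2109*(1/1728) = 703/576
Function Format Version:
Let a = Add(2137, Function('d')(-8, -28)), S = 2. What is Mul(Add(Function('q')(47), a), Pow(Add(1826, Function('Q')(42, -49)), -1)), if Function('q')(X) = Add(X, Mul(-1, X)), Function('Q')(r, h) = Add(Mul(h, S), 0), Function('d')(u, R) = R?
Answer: Rational(703, 576) ≈ 1.2205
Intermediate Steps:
Function('Q')(r, h) = Mul(2, h) (Function('Q')(r, h) = Add(Mul(h, 2), 0) = Add(Mul(2, h), 0) = Mul(2, h))
Function('q')(X) = 0
a = 2109 (a = Add(2137, -28) = 2109)
Mul(Add(Function('q')(47), a), Pow(Add(1826, Function('Q')(42, -49)), -1)) = Mul(Add(0, 2109), Pow(Add(1826, Mul(2, -49)), -1)) = Mul(2109, Pow(Add(1826, -98), -1)) = Mul(2109, Pow(1728, -1)) = Mul(2109, Rational(1, 1728)) = Rational(703, 576)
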